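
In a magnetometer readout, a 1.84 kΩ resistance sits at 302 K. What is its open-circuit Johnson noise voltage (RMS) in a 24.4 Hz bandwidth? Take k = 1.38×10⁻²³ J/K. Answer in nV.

V_n = √(4kTRB)
4kTRB = 4 × 1.38×10⁻²³ × 302 × 1.84×10³ × 2.44×10¹ = 7.48×10⁻¹⁶ V²
V_n = √(7.48×10⁻¹⁶) = 2.74×10⁻⁸ V = 27.4 nV

27.4 nV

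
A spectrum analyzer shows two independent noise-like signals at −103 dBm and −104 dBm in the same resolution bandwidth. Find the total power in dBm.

Convert to linear, add, convert back:
P₁ = 5.01×10⁻¹⁴ W, P₂ = 3.98×10⁻¹⁴ W
P_tot = 8.99×10⁻¹⁴ W → 10 log₁₀(P_tot / 10⁻³) = −100.5 dBm

−100.5 dBm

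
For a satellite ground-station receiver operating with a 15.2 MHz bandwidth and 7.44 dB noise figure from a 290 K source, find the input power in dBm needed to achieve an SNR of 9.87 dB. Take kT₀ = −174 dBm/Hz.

−84.9 dBm

Sensitivity = −174 + 10 log₁₀(B) + NF + SNR_min
= −174 + 71.82 + 7.44 + 9.87
= −84.87 dBm → −84.9 dBm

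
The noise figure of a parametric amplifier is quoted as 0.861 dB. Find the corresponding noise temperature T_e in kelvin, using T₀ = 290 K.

63.6 K

F = 10^(0.861/10) = 1.21927
T_e = (F − 1)·T₀ = (1.21927 − 1) × 290 = 63.6 K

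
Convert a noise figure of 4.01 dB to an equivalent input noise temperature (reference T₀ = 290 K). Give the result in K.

440 K

F = 10^(4.01/10) = 2.51768
T_e = (F − 1)·T₀ = (2.51768 − 1) × 290 = 440 K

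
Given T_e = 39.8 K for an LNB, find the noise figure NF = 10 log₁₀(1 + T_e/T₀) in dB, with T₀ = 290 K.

F = 1 + T_e/T₀ = 1 + 39.8/290 = 1.13724
NF = 10 log₁₀(1.13724) = 0.559 dB

0.559 dB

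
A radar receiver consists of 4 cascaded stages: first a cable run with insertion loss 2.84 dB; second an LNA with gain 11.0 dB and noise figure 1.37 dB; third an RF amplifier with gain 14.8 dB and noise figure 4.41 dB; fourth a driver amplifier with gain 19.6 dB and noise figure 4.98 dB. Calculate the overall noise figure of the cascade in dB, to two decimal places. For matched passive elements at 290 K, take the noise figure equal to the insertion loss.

Convert to linear (a loss of L dB is a gain of −L dB): F_i = 10^(NF_i/10), G_i = 10^(G_i,dB/10)
  Stage 1: F_1 = 10^(2.84/10) = 1.923, G_1 = 10^(−2.84/10) = 0.5200
  Stage 2: F_2 = 10^(1.37/10) = 1.371, G_2 = 10^(11.0/10) = 12.59
  Stage 3: F_3 = 10^(4.41/10) = 2.761, G_3 = 10^(14.8/10) = 30.20
  Stage 4: F_4 = 10^(4.98/10) = 3.148, G_4 = 10^(19.6/10) = 91.20
Friis cascade:
  F = 1.923 + (1.371 − 1)/0.5200 + (2.761 − 1)/6.546 + (3.148 − 1)/197.7 = 2.916
NF = 10 log₁₀(2.916) = 4.65 dB

4.65 dB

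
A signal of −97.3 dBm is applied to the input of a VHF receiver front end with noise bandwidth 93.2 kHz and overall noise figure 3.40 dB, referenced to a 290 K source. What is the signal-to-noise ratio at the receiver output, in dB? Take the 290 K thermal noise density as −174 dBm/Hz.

Noise floor: N = −174 + 10 log₁₀(B) + NF
10 log₁₀(9.32×10⁴) = 49.69 dB
N = −174 + 49.69 + 3.40 = −120.91 dBm
SNR = P_sig − N = −97.3 − (−120.91) = 23.61 dB → 23.6 dB

23.6 dB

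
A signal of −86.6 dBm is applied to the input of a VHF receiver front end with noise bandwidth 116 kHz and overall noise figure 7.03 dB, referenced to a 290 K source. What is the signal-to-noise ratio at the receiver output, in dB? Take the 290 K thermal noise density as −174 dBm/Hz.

29.7 dB

Noise floor: N = −174 + 10 log₁₀(B) + NF
10 log₁₀(1.16×10⁵) = 50.64 dB
N = −174 + 50.64 + 7.03 = −116.33 dBm
SNR = P_sig − N = −86.6 − (−116.33) = 29.73 dB → 29.7 dB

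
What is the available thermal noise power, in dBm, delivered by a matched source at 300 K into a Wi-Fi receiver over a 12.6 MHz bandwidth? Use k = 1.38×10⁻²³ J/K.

P_n = kTB = 1.38×10⁻²³ × 300 × 1.26×10⁷ = 5.22×10⁻¹⁴ W
In dBm: 10 log₁₀(5.22×10⁻¹⁴ / 10⁻³) = −102.8 dBm

−102.8 dBm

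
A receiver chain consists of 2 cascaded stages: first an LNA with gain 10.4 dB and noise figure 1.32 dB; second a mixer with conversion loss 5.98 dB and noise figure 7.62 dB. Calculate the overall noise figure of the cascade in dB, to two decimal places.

2.53 dB

Convert to linear (a loss of L dB is a gain of −L dB): F_i = 10^(NF_i/10), G_i = 10^(G_i,dB/10)
  Stage 1: F_1 = 10^(1.32/10) = 1.355, G_1 = 10^(10.4/10) = 10.96
  Stage 2: F_2 = 10^(7.62/10) = 5.781, G_2 = 10^(−5.98/10) = 0.2523
Friis cascade:
  F = 1.355 + (5.781 − 1)/10.96 = 1.791
NF = 10 log₁₀(1.791) = 2.53 dB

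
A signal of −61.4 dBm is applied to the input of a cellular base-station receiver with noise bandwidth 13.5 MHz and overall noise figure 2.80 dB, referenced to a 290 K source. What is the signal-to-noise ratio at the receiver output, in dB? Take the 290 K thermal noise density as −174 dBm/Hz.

Noise floor: N = −174 + 10 log₁₀(B) + NF
10 log₁₀(1.35×10⁷) = 71.3 dB
N = −174 + 71.3 + 2.80 = −99.90 dBm
SNR = P_sig − N = −61.4 − (−99.90) = 38.50 dB → 38.5 dB

38.5 dB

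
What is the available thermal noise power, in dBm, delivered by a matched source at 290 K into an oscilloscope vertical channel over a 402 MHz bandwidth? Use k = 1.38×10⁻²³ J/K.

P_n = kTB = 1.38×10⁻²³ × 290 × 4.02×10⁸ = 1.61×10⁻¹² W
In dBm: 10 log₁₀(1.61×10⁻¹² / 10⁻³) = −87.9 dBm

−87.9 dBm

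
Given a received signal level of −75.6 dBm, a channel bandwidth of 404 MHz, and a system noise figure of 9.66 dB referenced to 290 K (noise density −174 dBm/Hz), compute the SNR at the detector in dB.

Noise floor: N = −174 + 10 log₁₀(B) + NF
10 log₁₀(4.04×10⁸) = 86.06 dB
N = −174 + 86.06 + 9.66 = −78.28 dBm
SNR = P_sig − N = −75.6 − (−78.28) = 2.68 dB → 2.7 dB

2.7 dB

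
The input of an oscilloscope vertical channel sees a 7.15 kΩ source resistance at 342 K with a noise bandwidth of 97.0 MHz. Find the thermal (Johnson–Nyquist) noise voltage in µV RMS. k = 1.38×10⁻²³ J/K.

114 µV

V_n = √(4kTRB)
4kTRB = 4 × 1.38×10⁻²³ × 342 × 7.15×10³ × 9.70×10⁷ = 1.31×10⁻⁸ V²
V_n = √(1.31×10⁻⁸) = 1.14×10⁻⁴ V = 114 µV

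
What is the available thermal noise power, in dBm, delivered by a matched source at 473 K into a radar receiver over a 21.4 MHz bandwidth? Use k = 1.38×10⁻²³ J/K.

P_n = kTB = 1.38×10⁻²³ × 473 × 2.14×10⁷ = 1.40×10⁻¹³ W
In dBm: 10 log₁₀(1.40×10⁻¹³ / 10⁻³) = −98.5 dBm

−98.5 dBm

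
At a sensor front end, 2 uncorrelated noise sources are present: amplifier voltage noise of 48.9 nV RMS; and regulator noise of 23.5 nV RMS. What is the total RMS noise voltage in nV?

Uncorrelated sources add in power (mean-square): V_tot = √(ΣV_i²)
V_tot = √[(4.89×10⁻⁸)² + (2.35×10⁻⁸)²] = 5.43×10⁻⁸ V = 54.3 nV

54.3 nV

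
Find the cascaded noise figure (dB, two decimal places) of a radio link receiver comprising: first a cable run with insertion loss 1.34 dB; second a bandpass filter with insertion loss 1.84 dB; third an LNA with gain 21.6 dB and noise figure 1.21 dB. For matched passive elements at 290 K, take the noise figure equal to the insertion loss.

4.39 dB

Convert to linear (a loss of L dB is a gain of −L dB): F_i = 10^(NF_i/10), G_i = 10^(G_i,dB/10)
  Stage 1: F_1 = 10^(1.34/10) = 1.361, G_1 = 10^(−1.34/10) = 0.7345
  Stage 2: F_2 = 10^(1.84/10) = 1.528, G_2 = 10^(−1.84/10) = 0.6546
  Stage 3: F_3 = 10^(1.21/10) = 1.321, G_3 = 10^(21.6/10) = 144.5
Friis cascade:
  F = 1.361 + (1.528 − 1)/0.7345 + (1.321 − 1)/0.4808 = 2.748
NF = 10 log₁₀(2.748) = 4.39 dB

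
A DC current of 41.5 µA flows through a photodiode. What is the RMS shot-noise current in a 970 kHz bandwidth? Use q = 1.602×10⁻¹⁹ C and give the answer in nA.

I_n = √(2qI·B)
2qI·B = 2 × 1.602×10⁻¹⁹ × 4.15×10⁻⁵ × 9.70×10⁵ = 1.29×10⁻¹⁷ A²
I_n = √(1.29×10⁻¹⁷) = 3.59×10⁻⁹ A = 3.59 nA

3.59 nA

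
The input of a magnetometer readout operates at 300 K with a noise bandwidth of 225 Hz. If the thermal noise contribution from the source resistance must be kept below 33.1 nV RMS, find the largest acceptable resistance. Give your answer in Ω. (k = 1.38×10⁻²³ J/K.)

294 Ω

Johnson–Nyquist: V_n = √(4kTRB) ⇒ R = V_n² / (4kTB)
4kTB = 4 × 1.38×10⁻²³ × 300 × 2.25×10² = 3.73×10⁻¹⁸
R = (3.31×10⁻⁸)² / 3.73×10⁻¹⁸ = 2.94×10² Ω = 294 Ω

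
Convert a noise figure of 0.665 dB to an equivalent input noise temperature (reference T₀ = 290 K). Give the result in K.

48.0 K

F = 10^(0.665/10) = 1.16547
T_e = (F − 1)·T₀ = (1.16547 − 1) × 290 = 48.0 K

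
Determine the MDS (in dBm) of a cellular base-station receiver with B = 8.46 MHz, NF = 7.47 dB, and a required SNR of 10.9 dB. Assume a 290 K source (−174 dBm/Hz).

Sensitivity = −174 + 10 log₁₀(B) + NF + SNR_min
= −174 + 69.27 + 7.47 + 10.9
= −86.36 dBm → −86.4 dBm

−86.4 dBm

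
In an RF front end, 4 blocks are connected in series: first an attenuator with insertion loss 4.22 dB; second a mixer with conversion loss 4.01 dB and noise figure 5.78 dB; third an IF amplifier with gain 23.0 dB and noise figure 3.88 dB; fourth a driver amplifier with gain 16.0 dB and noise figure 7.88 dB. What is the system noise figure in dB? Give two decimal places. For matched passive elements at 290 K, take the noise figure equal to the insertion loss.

Convert to linear (a loss of L dB is a gain of −L dB): F_i = 10^(NF_i/10), G_i = 10^(G_i,dB/10)
  Stage 1: F_1 = 10^(4.22/10) = 2.642, G_1 = 10^(−4.22/10) = 0.3784
  Stage 2: F_2 = 10^(5.78/10) = 3.784, G_2 = 10^(−4.01/10) = 0.3972
  Stage 3: F_3 = 10^(3.88/10) = 2.443, G_3 = 10^(23.0/10) = 199.5
  Stage 4: F_4 = 10^(7.88/10) = 6.138, G_4 = 10^(16.0/10) = 39.81
Friis cascade:
  F = 2.642 + (3.784 − 1)/0.3784 + (2.443 − 1)/0.1503 + (6.138 − 1)/29.99 = 19.77
NF = 10 log₁₀(19.77) = 12.96 dB

12.96 dB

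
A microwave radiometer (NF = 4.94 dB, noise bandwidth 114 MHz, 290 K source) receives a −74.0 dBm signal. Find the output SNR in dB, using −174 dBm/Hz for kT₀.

14.5 dB

Noise floor: N = −174 + 10 log₁₀(B) + NF
10 log₁₀(1.14×10⁸) = 80.57 dB
N = −174 + 80.57 + 4.94 = −88.49 dBm
SNR = P_sig − N = −74.0 − (−88.49) = 14.49 dB → 14.5 dB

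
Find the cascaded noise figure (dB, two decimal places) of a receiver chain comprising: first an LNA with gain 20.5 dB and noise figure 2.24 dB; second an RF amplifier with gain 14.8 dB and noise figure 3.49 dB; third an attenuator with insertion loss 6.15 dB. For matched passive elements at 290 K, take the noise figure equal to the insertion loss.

2.27 dB

Convert to linear (a loss of L dB is a gain of −L dB): F_i = 10^(NF_i/10), G_i = 10^(G_i,dB/10)
  Stage 1: F_1 = 10^(2.24/10) = 1.675, G_1 = 10^(20.5/10) = 112.2
  Stage 2: F_2 = 10^(3.49/10) = 2.234, G_2 = 10^(14.8/10) = 30.20
  Stage 3: F_3 = 10^(6.15/10) = 4.121, G_3 = 10^(−6.15/10) = 0.2427
Friis cascade:
  F = 1.675 + (2.234 − 1)/112.2 + (4.121 − 1)/3388 = 1.687
NF = 10 log₁₀(1.687) = 2.27 dB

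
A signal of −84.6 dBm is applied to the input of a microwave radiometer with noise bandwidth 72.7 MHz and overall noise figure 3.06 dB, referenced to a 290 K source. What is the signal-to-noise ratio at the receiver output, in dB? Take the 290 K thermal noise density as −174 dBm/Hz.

7.7 dB

Noise floor: N = −174 + 10 log₁₀(B) + NF
10 log₁₀(7.27×10⁷) = 78.62 dB
N = −174 + 78.62 + 3.06 = −92.32 dBm
SNR = P_sig − N = −84.6 − (−92.32) = 7.72 dB → 7.7 dB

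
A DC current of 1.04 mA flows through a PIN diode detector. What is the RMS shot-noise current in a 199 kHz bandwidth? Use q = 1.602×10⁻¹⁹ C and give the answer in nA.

I_n = √(2qI·B)
2qI·B = 2 × 1.602×10⁻¹⁹ × 1.04×10⁻³ × 1.99×10⁵ = 6.63×10⁻¹⁷ A²
I_n = √(6.63×10⁻¹⁷) = 8.14×10⁻⁹ A = 8.14 nA

8.14 nA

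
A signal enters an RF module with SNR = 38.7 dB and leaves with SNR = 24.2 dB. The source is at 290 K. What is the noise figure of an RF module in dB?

14.5 dB

NF (dB) = SNR_in(dB) − SNR_out(dB) when the source is at T₀
NF = 38.7 − 24.2 = 14.5 dB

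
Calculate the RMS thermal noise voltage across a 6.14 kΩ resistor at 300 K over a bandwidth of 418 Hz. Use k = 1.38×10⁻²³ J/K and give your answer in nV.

V_n = √(4kTRB)
4kTRB = 4 × 1.38×10⁻²³ × 300 × 6.14×10³ × 4.18×10² = 4.25×10⁻¹⁴ V²
V_n = √(4.25×10⁻¹⁴) = 2.06×10⁻⁷ V = 206 nV

206 nV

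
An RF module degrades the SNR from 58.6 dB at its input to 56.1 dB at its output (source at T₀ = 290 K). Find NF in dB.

NF (dB) = SNR_in(dB) − SNR_out(dB) when the source is at T₀
NF = 58.6 − 56.1 = 2.5 dB

2.5 dB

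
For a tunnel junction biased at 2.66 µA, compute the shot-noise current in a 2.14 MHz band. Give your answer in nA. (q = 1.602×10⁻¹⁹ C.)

I_n = √(2qI·B)
2qI·B = 2 × 1.602×10⁻¹⁹ × 2.66×10⁻⁶ × 2.14×10⁶ = 1.82×10⁻¹⁸ A²
I_n = √(1.82×10⁻¹⁸) = 1.35×10⁻⁹ A = 1.35 nA

1.35 nA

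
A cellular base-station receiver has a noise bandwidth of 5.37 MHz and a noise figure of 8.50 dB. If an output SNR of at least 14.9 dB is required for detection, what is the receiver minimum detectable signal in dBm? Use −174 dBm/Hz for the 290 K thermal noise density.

−83.3 dBm

Sensitivity = −174 + 10 log₁₀(B) + NF + SNR_min
= −174 + 67.3 + 8.50 + 14.9
= −83.30 dBm → −83.3 dBm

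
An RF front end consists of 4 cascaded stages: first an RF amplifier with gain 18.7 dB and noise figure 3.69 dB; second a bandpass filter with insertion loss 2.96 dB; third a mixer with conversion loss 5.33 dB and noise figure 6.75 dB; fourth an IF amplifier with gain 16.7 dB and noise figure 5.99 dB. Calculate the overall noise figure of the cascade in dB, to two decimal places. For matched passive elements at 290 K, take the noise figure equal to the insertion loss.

4.35 dB

Convert to linear (a loss of L dB is a gain of −L dB): F_i = 10^(NF_i/10), G_i = 10^(G_i,dB/10)
  Stage 1: F_1 = 10^(3.69/10) = 2.339, G_1 = 10^(18.7/10) = 74.13
  Stage 2: F_2 = 10^(2.96/10) = 1.977, G_2 = 10^(−2.96/10) = 0.5058
  Stage 3: F_3 = 10^(6.75/10) = 4.732, G_3 = 10^(−5.33/10) = 0.2931
  Stage 4: F_4 = 10^(5.99/10) = 3.972, G_4 = 10^(16.7/10) = 46.77
Friis cascade:
  F = 2.339 + (1.977 − 1)/74.13 + (4.732 − 1)/37.50 + (3.972 − 1)/10.99 = 2.722
NF = 10 log₁₀(2.722) = 4.35 dB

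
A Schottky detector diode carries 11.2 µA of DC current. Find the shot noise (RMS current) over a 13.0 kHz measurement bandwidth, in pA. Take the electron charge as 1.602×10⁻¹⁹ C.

216 pA

I_n = √(2qI·B)
2qI·B = 2 × 1.602×10⁻¹⁹ × 1.12×10⁻⁵ × 1.30×10⁴ = 4.67×10⁻²⁰ A²
I_n = √(4.67×10⁻²⁰) = 2.16×10⁻¹⁰ A = 216 pA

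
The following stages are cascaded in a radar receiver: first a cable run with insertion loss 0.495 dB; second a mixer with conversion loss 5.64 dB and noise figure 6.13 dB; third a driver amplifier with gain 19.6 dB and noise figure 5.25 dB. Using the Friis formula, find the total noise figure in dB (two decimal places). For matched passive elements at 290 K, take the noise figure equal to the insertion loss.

Convert to linear (a loss of L dB is a gain of −L dB): F_i = 10^(NF_i/10), G_i = 10^(G_i,dB/10)
  Stage 1: F_1 = 10^(0.495/10) = 1.121, G_1 = 10^(−0.495/10) = 0.8923
  Stage 2: F_2 = 10^(6.13/10) = 4.102, G_2 = 10^(−5.64/10) = 0.2729
  Stage 3: F_3 = 10^(5.25/10) = 3.350, G_3 = 10^(19.6/10) = 91.20
Friis cascade:
  F = 1.121 + (4.102 − 1)/0.8923 + (3.350 − 1)/0.2435 = 14.25
NF = 10 log₁₀(14.25) = 11.54 dB

11.54 dB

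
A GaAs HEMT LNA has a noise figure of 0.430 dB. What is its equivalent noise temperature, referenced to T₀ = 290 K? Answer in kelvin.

F = 10^(0.430/10) = 1.10408
T_e = (F − 1)·T₀ = (1.10408 − 1) × 290 = 30.2 K

30.2 K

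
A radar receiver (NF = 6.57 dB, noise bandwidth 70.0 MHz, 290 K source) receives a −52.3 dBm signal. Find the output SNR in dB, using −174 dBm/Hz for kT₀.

Noise floor: N = −174 + 10 log₁₀(B) + NF
10 log₁₀(7.00×10⁷) = 78.45 dB
N = −174 + 78.45 + 6.57 = −88.98 dBm
SNR = P_sig − N = −52.3 − (−88.98) = 36.68 dB → 36.7 dB

36.7 dB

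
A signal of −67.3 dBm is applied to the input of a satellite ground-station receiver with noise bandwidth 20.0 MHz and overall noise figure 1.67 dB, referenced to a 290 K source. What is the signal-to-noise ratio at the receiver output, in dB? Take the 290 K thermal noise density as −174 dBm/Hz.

Noise floor: N = −174 + 10 log₁₀(B) + NF
10 log₁₀(2.00×10⁷) = 73.01 dB
N = −174 + 73.01 + 1.67 = −99.32 dBm
SNR = P_sig − N = −67.3 − (−99.32) = 32.02 dB → 32.0 dB

32.0 dB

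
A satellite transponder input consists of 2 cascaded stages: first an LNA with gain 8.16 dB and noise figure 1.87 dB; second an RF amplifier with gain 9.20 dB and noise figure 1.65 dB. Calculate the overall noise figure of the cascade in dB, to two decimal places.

2.06 dB

Convert to linear (a loss of L dB is a gain of −L dB): F_i = 10^(NF_i/10), G_i = 10^(G_i,dB/10)
  Stage 1: F_1 = 10^(1.87/10) = 1.538, G_1 = 10^(8.16/10) = 6.546
  Stage 2: F_2 = 10^(1.65/10) = 1.462, G_2 = 10^(9.20/10) = 8.318
Friis cascade:
  F = 1.538 + (1.462 − 1)/6.546 = 1.609
NF = 10 log₁₀(1.609) = 2.06 dB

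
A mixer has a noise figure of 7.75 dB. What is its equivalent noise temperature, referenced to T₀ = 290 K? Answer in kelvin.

1437 K

F = 10^(7.75/10) = 5.95662
T_e = (F − 1)·T₀ = (5.95662 − 1) × 290 = 1437 K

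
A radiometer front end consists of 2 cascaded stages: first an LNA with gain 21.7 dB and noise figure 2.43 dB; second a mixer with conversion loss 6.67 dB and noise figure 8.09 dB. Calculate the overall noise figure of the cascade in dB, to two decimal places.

2.52 dB

Convert to linear (a loss of L dB is a gain of −L dB): F_i = 10^(NF_i/10), G_i = 10^(G_i,dB/10)
  Stage 1: F_1 = 10^(2.43/10) = 1.750, G_1 = 10^(21.7/10) = 147.9
  Stage 2: F_2 = 10^(8.09/10) = 6.442, G_2 = 10^(−6.67/10) = 0.2153
Friis cascade:
  F = 1.750 + (6.442 − 1)/147.9 = 1.787
NF = 10 log₁₀(1.787) = 2.52 dB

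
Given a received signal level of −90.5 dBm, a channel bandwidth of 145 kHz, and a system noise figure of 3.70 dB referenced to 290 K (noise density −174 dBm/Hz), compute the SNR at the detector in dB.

Noise floor: N = −174 + 10 log₁₀(B) + NF
10 log₁₀(1.45×10⁵) = 51.61 dB
N = −174 + 51.61 + 3.70 = −118.69 dBm
SNR = P_sig − N = −90.5 − (−118.69) = 28.19 dB → 28.2 dB

28.2 dB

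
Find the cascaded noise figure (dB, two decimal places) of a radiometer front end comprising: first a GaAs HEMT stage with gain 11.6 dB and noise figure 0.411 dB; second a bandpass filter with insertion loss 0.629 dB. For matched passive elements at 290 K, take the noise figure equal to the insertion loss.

0.45 dB

Convert to linear (a loss of L dB is a gain of −L dB): F_i = 10^(NF_i/10), G_i = 10^(G_i,dB/10)
  Stage 1: F_1 = 10^(0.411/10) = 1.099, G_1 = 10^(11.6/10) = 14.45
  Stage 2: F_2 = 10^(0.629/10) = 1.156, G_2 = 10^(−0.629/10) = 0.8652
Friis cascade:
  F = 1.099 + (1.156 − 1)/14.45 = 1.110
NF = 10 log₁₀(1.110) = 0.45 dB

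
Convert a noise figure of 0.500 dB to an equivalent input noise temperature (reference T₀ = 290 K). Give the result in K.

35.4 K

F = 10^(0.500/10) = 1.12202
T_e = (F − 1)·T₀ = (1.12202 − 1) × 290 = 35.4 K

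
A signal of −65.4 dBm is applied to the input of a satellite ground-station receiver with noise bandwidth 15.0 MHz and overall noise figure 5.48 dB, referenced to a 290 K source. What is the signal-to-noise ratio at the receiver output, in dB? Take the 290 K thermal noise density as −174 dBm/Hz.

31.4 dB

Noise floor: N = −174 + 10 log₁₀(B) + NF
10 log₁₀(1.50×10⁷) = 71.76 dB
N = −174 + 71.76 + 5.48 = −96.76 dBm
SNR = P_sig − N = −65.4 − (−96.76) = 31.36 dB → 31.4 dB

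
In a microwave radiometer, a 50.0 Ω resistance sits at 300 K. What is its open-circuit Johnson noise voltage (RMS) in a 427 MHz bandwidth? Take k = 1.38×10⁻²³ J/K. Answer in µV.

18.8 µV

V_n = √(4kTRB)
4kTRB = 4 × 1.38×10⁻²³ × 300 × 5.00×10¹ × 4.27×10⁸ = 3.54×10⁻¹⁰ V²
V_n = √(3.54×10⁻¹⁰) = 1.88×10⁻⁵ V = 18.8 µV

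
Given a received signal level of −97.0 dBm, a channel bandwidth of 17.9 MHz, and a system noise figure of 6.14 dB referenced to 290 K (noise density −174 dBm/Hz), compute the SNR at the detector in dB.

−1.7 dB

Noise floor: N = −174 + 10 log₁₀(B) + NF
10 log₁₀(1.79×10⁷) = 72.53 dB
N = −174 + 72.53 + 6.14 = −95.33 dBm
SNR = P_sig − N = −97.0 − (−95.33) = −1.67 dB → −1.7 dB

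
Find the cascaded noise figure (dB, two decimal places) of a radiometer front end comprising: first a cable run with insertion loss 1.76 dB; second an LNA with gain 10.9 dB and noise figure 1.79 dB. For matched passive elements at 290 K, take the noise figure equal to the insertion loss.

3.55 dB

Convert to linear (a loss of L dB is a gain of −L dB): F_i = 10^(NF_i/10), G_i = 10^(G_i,dB/10)
  Stage 1: F_1 = 10^(1.76/10) = 1.500, G_1 = 10^(−1.76/10) = 0.6668
  Stage 2: F_2 = 10^(1.79/10) = 1.510, G_2 = 10^(10.9/10) = 12.30
Friis cascade:
  F = 1.500 + (1.510 − 1)/0.6668 = 2.265
NF = 10 log₁₀(2.265) = 3.55 dB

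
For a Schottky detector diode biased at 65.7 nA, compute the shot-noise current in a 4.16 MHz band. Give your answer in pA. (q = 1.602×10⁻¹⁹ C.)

296 pA

I_n = √(2qI·B)
2qI·B = 2 × 1.602×10⁻¹⁹ × 6.57×10⁻⁸ × 4.16×10⁶ = 8.76×10⁻²⁰ A²
I_n = √(8.76×10⁻²⁰) = 2.96×10⁻¹⁰ A = 296 pA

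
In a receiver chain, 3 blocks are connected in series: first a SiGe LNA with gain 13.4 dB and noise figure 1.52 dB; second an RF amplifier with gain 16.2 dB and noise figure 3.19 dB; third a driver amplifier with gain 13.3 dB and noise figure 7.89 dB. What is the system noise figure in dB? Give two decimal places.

Convert to linear (a loss of L dB is a gain of −L dB): F_i = 10^(NF_i/10), G_i = 10^(G_i,dB/10)
  Stage 1: F_1 = 10^(1.52/10) = 1.419, G_1 = 10^(13.4/10) = 21.88
  Stage 2: F_2 = 10^(3.19/10) = 2.084, G_2 = 10^(16.2/10) = 41.69
  Stage 3: F_3 = 10^(7.89/10) = 6.152, G_3 = 10^(13.3/10) = 21.38
Friis cascade:
  F = 1.419 + (2.084 − 1)/21.88 + (6.152 − 1)/912.0 = 1.474
NF = 10 log₁₀(1.474) = 1.69 dB

1.69 dB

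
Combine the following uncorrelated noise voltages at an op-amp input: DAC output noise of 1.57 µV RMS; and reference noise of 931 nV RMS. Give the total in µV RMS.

1.83 µV

Uncorrelated sources add in power (mean-square): V_tot = √(ΣV_i²)
V_tot = √[(1.57×10⁻⁶)² + (9.31×10⁻⁷)²] = 1.83×10⁻⁶ V = 1.83 µV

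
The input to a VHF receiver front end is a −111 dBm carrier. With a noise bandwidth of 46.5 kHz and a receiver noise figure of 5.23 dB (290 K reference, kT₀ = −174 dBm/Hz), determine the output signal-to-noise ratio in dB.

11.1 dB

Noise floor: N = −174 + 10 log₁₀(B) + NF
10 log₁₀(4.65×10⁴) = 46.67 dB
N = −174 + 46.67 + 5.23 = −122.10 dBm
SNR = P_sig − N = −111 − (−122.10) = 11.10 dB → 11.1 dB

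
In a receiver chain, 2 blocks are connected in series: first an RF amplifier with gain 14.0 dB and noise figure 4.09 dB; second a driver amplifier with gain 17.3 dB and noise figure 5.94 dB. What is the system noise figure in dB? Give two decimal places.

4.28 dB

Convert to linear (a loss of L dB is a gain of −L dB): F_i = 10^(NF_i/10), G_i = 10^(G_i,dB/10)
  Stage 1: F_1 = 10^(4.09/10) = 2.564, G_1 = 10^(14.0/10) = 25.12
  Stage 2: F_2 = 10^(5.94/10) = 3.926, G_2 = 10^(17.3/10) = 53.70
Friis cascade:
  F = 2.564 + (3.926 − 1)/25.12 = 2.681
NF = 10 log₁₀(2.681) = 4.28 dB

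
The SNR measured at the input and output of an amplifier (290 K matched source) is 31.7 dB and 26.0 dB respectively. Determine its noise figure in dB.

NF (dB) = SNR_in(dB) − SNR_out(dB) when the source is at T₀
NF = 31.7 − 26.0 = 5.7 dB

5.7 dB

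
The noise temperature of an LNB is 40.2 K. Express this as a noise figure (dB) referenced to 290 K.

F = 1 + T_e/T₀ = 1 + 40.2/290 = 1.13862
NF = 10 log₁₀(1.13862) = 0.564 dB

0.564 dB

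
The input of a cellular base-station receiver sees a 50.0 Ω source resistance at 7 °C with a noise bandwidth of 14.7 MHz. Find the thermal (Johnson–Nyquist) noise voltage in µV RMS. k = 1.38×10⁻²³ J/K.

3.37 µV

T = 7 °C + 273.15 = 280.15 K
V_n = √(4kTRB)
4kTRB = 4 × 1.38×10⁻²³ × 280.15 × 5.00×10¹ × 1.47×10⁷ = 1.14×10⁻¹¹ V²
V_n = √(1.14×10⁻¹¹) = 3.37×10⁻⁶ V = 3.37 µV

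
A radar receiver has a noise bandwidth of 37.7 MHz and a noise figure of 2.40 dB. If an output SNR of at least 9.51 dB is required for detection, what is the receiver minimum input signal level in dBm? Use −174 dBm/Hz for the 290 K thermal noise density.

−86.3 dBm

Sensitivity = −174 + 10 log₁₀(B) + NF + SNR_min
= −174 + 75.76 + 2.40 + 9.51
= −86.33 dBm → −86.3 dBm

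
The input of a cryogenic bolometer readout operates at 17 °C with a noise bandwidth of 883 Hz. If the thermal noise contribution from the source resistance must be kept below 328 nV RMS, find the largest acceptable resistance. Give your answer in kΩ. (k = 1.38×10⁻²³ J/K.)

T = 17 °C + 273.15 = 290.15 K
Johnson–Nyquist: V_n = √(4kTRB) ⇒ R = V_n² / (4kTB)
4kTB = 4 × 1.38×10⁻²³ × 290.15 × 8.83×10² = 1.41×10⁻¹⁷
R = (3.28×10⁻⁷)² / 1.41×10⁻¹⁷ = 7.61×10³ Ω = 7.61 kΩ

7.61 kΩ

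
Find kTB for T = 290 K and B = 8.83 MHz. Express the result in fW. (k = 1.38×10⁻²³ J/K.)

P_n = kTB = 1.38×10⁻²³ × 290 × 8.83×10⁶ = 3.53×10⁻¹⁴ W = 35.3 fW

35.3 fW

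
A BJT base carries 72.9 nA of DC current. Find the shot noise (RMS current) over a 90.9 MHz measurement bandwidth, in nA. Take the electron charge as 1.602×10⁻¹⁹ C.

I_n = √(2qI·B)
2qI·B = 2 × 1.602×10⁻¹⁹ × 7.29×10⁻⁸ × 9.09×10⁷ = 2.12×10⁻¹⁸ A²
I_n = √(2.12×10⁻¹⁸) = 1.46×10⁻⁹ A = 1.46 nA

1.46 nA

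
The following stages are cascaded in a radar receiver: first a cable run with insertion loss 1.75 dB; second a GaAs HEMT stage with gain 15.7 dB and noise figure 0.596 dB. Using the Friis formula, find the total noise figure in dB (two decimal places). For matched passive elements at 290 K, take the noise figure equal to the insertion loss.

Convert to linear (a loss of L dB is a gain of −L dB): F_i = 10^(NF_i/10), G_i = 10^(G_i,dB/10)
  Stage 1: F_1 = 10^(1.75/10) = 1.496, G_1 = 10^(−1.75/10) = 0.6683
  Stage 2: F_2 = 10^(0.596/10) = 1.147, G_2 = 10^(15.7/10) = 37.15
Friis cascade:
  F = 1.496 + (1.147 − 1)/0.6683 = 1.716
NF = 10 log₁₀(1.716) = 2.35 dB

2.35 dB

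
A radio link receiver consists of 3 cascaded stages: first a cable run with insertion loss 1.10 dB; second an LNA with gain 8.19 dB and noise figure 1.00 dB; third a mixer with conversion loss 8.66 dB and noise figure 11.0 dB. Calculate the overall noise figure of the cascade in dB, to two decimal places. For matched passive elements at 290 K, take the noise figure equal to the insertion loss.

Convert to linear (a loss of L dB is a gain of −L dB): F_i = 10^(NF_i/10), G_i = 10^(G_i,dB/10)
  Stage 1: F_1 = 10^(1.10/10) = 1.288, G_1 = 10^(−1.10/10) = 0.7762
  Stage 2: F_2 = 10^(1.00/10) = 1.259, G_2 = 10^(8.19/10) = 6.592
  Stage 3: F_3 = 10^(11.0/10) = 12.59, G_3 = 10^(−8.66/10) = 0.1361
Friis cascade:
  F = 1.288 + (1.259 − 1)/0.7762 + (12.59 − 1)/5.117 = 3.887
NF = 10 log₁₀(3.887) = 5.90 dB

5.90 dB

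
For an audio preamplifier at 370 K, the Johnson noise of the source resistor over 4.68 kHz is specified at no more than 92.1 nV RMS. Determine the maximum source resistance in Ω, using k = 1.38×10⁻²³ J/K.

88.7 Ω

Johnson–Nyquist: V_n = √(4kTRB) ⇒ R = V_n² / (4kTB)
4kTB = 4 × 1.38×10⁻²³ × 370 × 4.68×10³ = 9.56×10⁻¹⁷
R = (9.21×10⁻⁸)² / 9.56×10⁻¹⁷ = 8.87×10¹ Ω = 88.7 Ω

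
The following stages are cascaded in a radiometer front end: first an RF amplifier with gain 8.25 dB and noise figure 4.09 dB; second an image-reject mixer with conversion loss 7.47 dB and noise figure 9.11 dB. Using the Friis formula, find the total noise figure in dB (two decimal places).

5.60 dB

Convert to linear (a loss of L dB is a gain of −L dB): F_i = 10^(NF_i/10), G_i = 10^(G_i,dB/10)
  Stage 1: F_1 = 10^(4.09/10) = 2.564, G_1 = 10^(8.25/10) = 6.683
  Stage 2: F_2 = 10^(9.11/10) = 8.147, G_2 = 10^(−7.47/10) = 0.1791
Friis cascade:
  F = 2.564 + (8.147 − 1)/6.683 = 3.634
NF = 10 log₁₀(3.634) = 5.60 dB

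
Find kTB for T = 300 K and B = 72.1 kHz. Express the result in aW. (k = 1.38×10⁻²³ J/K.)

298 aW

P_n = kTB = 1.38×10⁻²³ × 300 × 7.21×10⁴ = 2.98×10⁻¹⁶ W = 298 aW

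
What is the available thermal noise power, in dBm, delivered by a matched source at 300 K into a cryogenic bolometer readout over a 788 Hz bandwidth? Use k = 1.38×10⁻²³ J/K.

P_n = kTB = 1.38×10⁻²³ × 300 × 7.88×10² = 3.26×10⁻¹⁸ W
In dBm: 10 log₁₀(3.26×10⁻¹⁸ / 10⁻³) = −144.9 dBm

−144.9 dBm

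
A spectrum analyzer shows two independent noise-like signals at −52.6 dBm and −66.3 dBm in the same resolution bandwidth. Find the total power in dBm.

Convert to linear, add, convert back:
P₁ = 5.50×10⁻⁹ W, P₂ = 2.34×10⁻¹⁰ W
P_tot = 5.73×10⁻⁹ W → 10 log₁₀(P_tot / 10⁻³) = −52.4 dBm

−52.4 dBm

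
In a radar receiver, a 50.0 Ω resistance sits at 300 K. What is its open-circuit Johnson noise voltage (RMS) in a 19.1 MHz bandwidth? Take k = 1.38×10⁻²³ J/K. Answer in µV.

V_n = √(4kTRB)
4kTRB = 4 × 1.38×10⁻²³ × 300 × 5.00×10¹ × 1.91×10⁷ = 1.58×10⁻¹¹ V²
V_n = √(1.58×10⁻¹¹) = 3.98×10⁻⁶ V = 3.98 µV

3.98 µV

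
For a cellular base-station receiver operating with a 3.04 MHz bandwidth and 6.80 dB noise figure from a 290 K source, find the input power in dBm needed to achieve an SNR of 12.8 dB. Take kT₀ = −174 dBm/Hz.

Sensitivity = −174 + 10 log₁₀(B) + NF + SNR_min
= −174 + 64.83 + 6.80 + 12.8
= −89.57 dBm → −89.6 dBm

−89.6 dBm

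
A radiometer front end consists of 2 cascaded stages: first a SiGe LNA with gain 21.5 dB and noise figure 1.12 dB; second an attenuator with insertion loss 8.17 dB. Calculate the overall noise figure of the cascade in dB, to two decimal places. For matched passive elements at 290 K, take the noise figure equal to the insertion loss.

Convert to linear (a loss of L dB is a gain of −L dB): F_i = 10^(NF_i/10), G_i = 10^(G_i,dB/10)
  Stage 1: F_1 = 10^(1.12/10) = 1.294, G_1 = 10^(21.5/10) = 141.3
  Stage 2: F_2 = 10^(8.17/10) = 6.561, G_2 = 10^(−8.17/10) = 0.1524
Friis cascade:
  F = 1.294 + (6.561 − 1)/141.3 = 1.334
NF = 10 log₁₀(1.334) = 1.25 dB

1.25 dB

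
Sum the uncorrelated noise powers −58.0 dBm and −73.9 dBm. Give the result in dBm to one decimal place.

Convert to linear, add, convert back:
P₁ = 1.58×10⁻⁹ W, P₂ = 4.07×10⁻¹¹ W
P_tot = 1.63×10⁻⁹ W → 10 log₁₀(P_tot / 10⁻³) = −57.9 dBm

−57.9 dBm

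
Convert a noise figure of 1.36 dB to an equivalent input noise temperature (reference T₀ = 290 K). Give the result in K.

107 K

F = 10^(1.36/10) = 1.36773
T_e = (F − 1)·T₀ = (1.36773 − 1) × 290 = 107 K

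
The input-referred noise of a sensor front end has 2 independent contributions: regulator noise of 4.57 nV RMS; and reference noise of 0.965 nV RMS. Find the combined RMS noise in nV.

4.67 nV

Uncorrelated sources add in power (mean-square): V_tot = √(ΣV_i²)
V_tot = √[(4.57×10⁻⁹)² + (9.65×10⁻¹⁰)²] = 4.67×10⁻⁹ V = 4.67 nV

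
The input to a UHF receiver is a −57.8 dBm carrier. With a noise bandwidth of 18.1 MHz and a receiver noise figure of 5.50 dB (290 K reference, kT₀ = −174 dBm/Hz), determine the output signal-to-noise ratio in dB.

Noise floor: N = −174 + 10 log₁₀(B) + NF
10 log₁₀(1.81×10⁷) = 72.58 dB
N = −174 + 72.58 + 5.50 = −95.92 dBm
SNR = P_sig − N = −57.8 − (−95.92) = 38.12 dB → 38.1 dB

38.1 dB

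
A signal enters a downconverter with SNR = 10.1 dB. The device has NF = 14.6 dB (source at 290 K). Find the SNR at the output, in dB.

By definition F = SNR_in/SNR_out, so in dB: SNR_out = SNR_in − NF
SNR_out = 10.1 − 14.6 = −4.5 dB

−4.5 dB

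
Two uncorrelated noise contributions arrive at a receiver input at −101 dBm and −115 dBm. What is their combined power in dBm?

−100.8 dBm

Convert to linear, add, convert back:
P₁ = 7.94×10⁻¹⁴ W, P₂ = 3.16×10⁻¹⁵ W
P_tot = 8.26×10⁻¹⁴ W → 10 log₁₀(P_tot / 10⁻³) = −100.8 dBm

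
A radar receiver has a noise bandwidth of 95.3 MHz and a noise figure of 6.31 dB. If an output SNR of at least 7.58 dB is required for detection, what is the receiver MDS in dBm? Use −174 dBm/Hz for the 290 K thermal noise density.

Sensitivity = −174 + 10 log₁₀(B) + NF + SNR_min
= −174 + 79.79 + 6.31 + 7.58
= −80.32 dBm → −80.3 dBm

−80.3 dBm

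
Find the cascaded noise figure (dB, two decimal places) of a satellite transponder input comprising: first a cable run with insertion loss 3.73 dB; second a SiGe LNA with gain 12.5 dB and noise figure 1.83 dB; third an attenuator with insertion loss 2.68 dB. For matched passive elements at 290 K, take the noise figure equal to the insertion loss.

Convert to linear (a loss of L dB is a gain of −L dB): F_i = 10^(NF_i/10), G_i = 10^(G_i,dB/10)
  Stage 1: F_1 = 10^(3.73/10) = 2.360, G_1 = 10^(−3.73/10) = 0.4236
  Stage 2: F_2 = 10^(1.83/10) = 1.524, G_2 = 10^(12.5/10) = 17.78
  Stage 3: F_3 = 10^(2.68/10) = 1.854, G_3 = 10^(−2.68/10) = 0.5395
Friis cascade:
  F = 2.360 + (1.524 − 1)/0.4236 + (1.854 − 1)/7.534 = 3.711
NF = 10 log₁₀(3.711) = 5.69 dB

5.69 dB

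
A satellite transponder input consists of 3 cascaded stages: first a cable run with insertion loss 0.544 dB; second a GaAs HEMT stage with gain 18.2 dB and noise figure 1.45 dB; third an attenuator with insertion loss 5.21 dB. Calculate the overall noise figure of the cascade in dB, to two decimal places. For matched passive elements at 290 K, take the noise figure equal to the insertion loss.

2.10 dB

Convert to linear (a loss of L dB is a gain of −L dB): F_i = 10^(NF_i/10), G_i = 10^(G_i,dB/10)
  Stage 1: F_1 = 10^(0.544/10) = 1.133, G_1 = 10^(−0.544/10) = 0.8823
  Stage 2: F_2 = 10^(1.45/10) = 1.396, G_2 = 10^(18.2/10) = 66.07
  Stage 3: F_3 = 10^(5.21/10) = 3.319, G_3 = 10^(−5.21/10) = 0.3013
Friis cascade:
  F = 1.133 + (1.396 − 1)/0.8823 + (3.319 − 1)/58.29 = 1.622
NF = 10 log₁₀(1.622) = 2.10 dB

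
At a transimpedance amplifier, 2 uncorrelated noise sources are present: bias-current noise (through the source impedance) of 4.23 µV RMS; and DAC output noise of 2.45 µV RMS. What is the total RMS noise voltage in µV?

4.89 µV

Uncorrelated sources add in power (mean-square): V_tot = √(ΣV_i²)
V_tot = √[(4.23×10⁻⁶)² + (2.45×10⁻⁶)²] = 4.89×10⁻⁶ V = 4.89 µV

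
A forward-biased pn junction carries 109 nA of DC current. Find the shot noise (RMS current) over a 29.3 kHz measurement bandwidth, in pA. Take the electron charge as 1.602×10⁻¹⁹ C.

32.0 pA

I_n = √(2qI·B)
2qI·B = 2 × 1.602×10⁻¹⁹ × 1.09×10⁻⁷ × 2.93×10⁴ = 1.02×10⁻²¹ A²
I_n = √(1.02×10⁻²¹) = 3.20×10⁻¹¹ A = 32.0 pA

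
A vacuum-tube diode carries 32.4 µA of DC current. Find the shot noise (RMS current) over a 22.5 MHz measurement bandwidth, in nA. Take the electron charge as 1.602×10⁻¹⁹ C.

15.3 nA

I_n = √(2qI·B)
2qI·B = 2 × 1.602×10⁻¹⁹ × 3.24×10⁻⁵ × 2.25×10⁷ = 2.34×10⁻¹⁶ A²
I_n = √(2.34×10⁻¹⁶) = 1.53×10⁻⁸ A = 15.3 nA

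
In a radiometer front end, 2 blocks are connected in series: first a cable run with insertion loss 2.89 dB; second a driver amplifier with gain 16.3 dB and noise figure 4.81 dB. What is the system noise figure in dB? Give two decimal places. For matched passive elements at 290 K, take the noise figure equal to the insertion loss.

7.70 dB

Convert to linear (a loss of L dB is a gain of −L dB): F_i = 10^(NF_i/10), G_i = 10^(G_i,dB/10)
  Stage 1: F_1 = 10^(2.89/10) = 1.945, G_1 = 10^(−2.89/10) = 0.5140
  Stage 2: F_2 = 10^(4.81/10) = 3.027, G_2 = 10^(16.3/10) = 42.66
Friis cascade:
  F = 1.945 + (3.027 − 1)/0.5140 = 5.888
NF = 10 log₁₀(5.888) = 7.70 dB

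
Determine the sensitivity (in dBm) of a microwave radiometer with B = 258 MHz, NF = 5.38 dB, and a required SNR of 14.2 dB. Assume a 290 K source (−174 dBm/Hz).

Sensitivity = −174 + 10 log₁₀(B) + NF + SNR_min
= −174 + 84.12 + 5.38 + 14.2
= −70.30 dBm → −70.3 dBm

−70.3 dBm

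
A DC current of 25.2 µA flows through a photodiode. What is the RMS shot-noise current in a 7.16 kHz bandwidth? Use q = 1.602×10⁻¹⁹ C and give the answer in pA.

I_n = √(2qI·B)
2qI·B = 2 × 1.602×10⁻¹⁹ × 2.52×10⁻⁵ × 7.16×10³ = 5.78×10⁻²⁰ A²
I_n = √(5.78×10⁻²⁰) = 2.40×10⁻¹⁰ A = 240 pA

240 pA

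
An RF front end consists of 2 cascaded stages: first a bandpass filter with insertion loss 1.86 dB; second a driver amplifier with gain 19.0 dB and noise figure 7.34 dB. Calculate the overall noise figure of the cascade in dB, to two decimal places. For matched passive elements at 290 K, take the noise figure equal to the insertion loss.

Convert to linear (a loss of L dB is a gain of −L dB): F_i = 10^(NF_i/10), G_i = 10^(G_i,dB/10)
  Stage 1: F_1 = 10^(1.86/10) = 1.535, G_1 = 10^(−1.86/10) = 0.6516
  Stage 2: F_2 = 10^(7.34/10) = 5.420, G_2 = 10^(19.0/10) = 79.43
Friis cascade:
  F = 1.535 + (5.420 − 1)/0.6516 = 8.318
NF = 10 log₁₀(8.318) = 9.20 dB

9.20 dB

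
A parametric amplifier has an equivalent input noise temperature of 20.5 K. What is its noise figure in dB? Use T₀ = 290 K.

0.297 dB

F = 1 + T_e/T₀ = 1 + 20.5/290 = 1.07069
NF = 10 log₁₀(1.07069) = 0.297 dB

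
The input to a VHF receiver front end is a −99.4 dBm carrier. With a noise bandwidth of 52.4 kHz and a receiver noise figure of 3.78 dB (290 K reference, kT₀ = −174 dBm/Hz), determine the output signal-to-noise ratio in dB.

Noise floor: N = −174 + 10 log₁₀(B) + NF
10 log₁₀(5.24×10⁴) = 47.19 dB
N = −174 + 47.19 + 3.78 = −123.03 dBm
SNR = P_sig − N = −99.4 − (−123.03) = 23.63 dB → 23.6 dB

23.6 dB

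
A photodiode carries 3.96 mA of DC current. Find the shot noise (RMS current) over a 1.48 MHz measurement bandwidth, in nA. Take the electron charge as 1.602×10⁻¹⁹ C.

I_n = √(2qI·B)
2qI·B = 2 × 1.602×10⁻¹⁹ × 3.96×10⁻³ × 1.48×10⁶ = 1.88×10⁻¹⁵ A²
I_n = √(1.88×10⁻¹⁵) = 4.33×10⁻⁸ A = 43.3 nA

43.3 nA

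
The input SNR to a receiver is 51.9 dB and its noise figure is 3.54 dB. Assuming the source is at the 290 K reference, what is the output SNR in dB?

By definition F = SNR_in/SNR_out, so in dB: SNR_out = SNR_in − NF
SNR_out = 51.9 − 3.54 = 48.36 dB

48.36 dB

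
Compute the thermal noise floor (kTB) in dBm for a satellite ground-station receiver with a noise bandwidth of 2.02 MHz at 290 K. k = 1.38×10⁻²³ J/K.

−110.9 dBm

P_n = kTB = 1.38×10⁻²³ × 290 × 2.02×10⁶ = 8.08×10⁻¹⁵ W
In dBm: 10 log₁₀(8.08×10⁻¹⁵ / 10⁻³) = −110.9 dBm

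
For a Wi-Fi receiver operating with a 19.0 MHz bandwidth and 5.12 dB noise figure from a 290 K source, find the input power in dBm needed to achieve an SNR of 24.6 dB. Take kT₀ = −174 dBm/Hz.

−71.5 dBm

Sensitivity = −174 + 10 log₁₀(B) + NF + SNR_min
= −174 + 72.79 + 5.12 + 24.6
= −71.49 dBm → −71.5 dBm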